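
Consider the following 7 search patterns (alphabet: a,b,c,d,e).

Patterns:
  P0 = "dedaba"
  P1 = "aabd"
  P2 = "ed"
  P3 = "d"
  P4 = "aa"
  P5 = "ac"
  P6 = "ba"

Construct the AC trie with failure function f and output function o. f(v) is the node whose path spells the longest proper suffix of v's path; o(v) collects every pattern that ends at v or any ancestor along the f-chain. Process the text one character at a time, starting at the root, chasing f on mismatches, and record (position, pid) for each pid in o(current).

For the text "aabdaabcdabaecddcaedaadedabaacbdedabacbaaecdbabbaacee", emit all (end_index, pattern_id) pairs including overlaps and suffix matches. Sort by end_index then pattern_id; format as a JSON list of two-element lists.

Build automaton:
Trie (insert patterns):
  n0 'ε': a→7 b→14 d→1 e→11
  n1 'd': e→2  ←P3
  n2 'de': d→3
  n3 'ded': a→4
  n4 'deda': b→5
  n5 'dedab': a→6
  n6 'dedaba': ·  ←P0
  n7 'a': a→8 c→13
  n8 'aa': b→9  ←P4
  n9 'aab': d→10
  n10 'aabd': ·  ←P1
  n11 'e': d→12
  n12 'ed': ·  ←P2
  n13 'ac': ·  ←P5
  n14 'b': a→15
  n15 'ba': ·  ←P6

BFS fail/out derivation:
  fail(1) 'd': from fail(0)=0 chase 'd': 0 ⇒ 0;  out={3}∪out(0)={3}
  fail(7) 'a': from fail(0)=0 chase 'a': 0 ⇒ 0;  out=∅∪out(0)=∅
  fail(11) 'e': from fail(0)=0 chase 'e': 0 ⇒ 0;  out=∅∪out(0)=∅
  fail(14) 'b': from fail(0)=0 chase 'b': 0 ⇒ 0;  out=∅∪out(0)=∅
  fail(2) 'de': from fail(1)=0 chase 'e': 0 ⇒ 11;  out=∅∪out(11)=∅
  fail(8) 'aa': from fail(7)=0 chase 'a': 0 ⇒ 7;  out={4}∪out(7)={4}
  fail(12) 'ed': from fail(11)=0 chase 'd': 0 ⇒ 1;  out={2}∪out(1)={2,3}
  fail(13) 'ac': from fail(7)=0 chase 'c': 0 ⇒ 0;  out={5}∪out(0)={5}
  fail(15) 'ba': from fail(14)=0 chase 'a': 0 ⇒ 7;  out={6}∪out(7)={6}
  fail(3) 'ded': from fail(2)=11 chase 'd': 11 ⇒ 12;  out=∅∪out(12)={2,3}
  fail(9) 'aab': from fail(8)=7 chase 'b': 7→0 ⇒ 14;  out=∅∪out(14)=∅
  fail(4) 'deda': from fail(3)=12 chase 'a': 12→1→0 ⇒ 7;  out=∅∪out(7)=∅
  fail(10) 'aabd': from fail(9)=14 chase 'd': 14→0 ⇒ 1;  out={1}∪out(1)={1,3}
  fail(5) 'dedab': from fail(4)=7 chase 'b': 7→0 ⇒ 14;  out=∅∪out(14)=∅
  fail(6) 'dedaba': from fail(5)=14 chase 'a': 14 ⇒ 15;  out={0}∪out(15)={0,6}

Text stream:
[0] read 'a'  n0⇒n7
[1] read 'a'  n7⇒n8  emit P4@[0:1]
[2] read 'b'  n8⇒n9
[3] read 'd'  n9⇒n10  emit P1@[0:3],P3@[3:3]
[4] read 'a'  n10⇒n7 (fail-walked)
[5] read 'a'  n7⇒n8  emit P4@[4:5]
[6] read 'b'  n8⇒n9
[7] read 'c'  n9⇒n0 (fail-walked)
[8] read 'd'  n0⇒n1  emit P3@[8:8]
[9] read 'a'  n1⇒n7 (fail-walked)
[10] read 'b'  n7⇒n14 (fail-walked)
[11] read 'a'  n14⇒n15  emit P6@[10:11]
[12] read 'e'  n15⇒n11 (fail-walked)
[13] read 'c'  n11⇒n0 (fail-walked)
[14] read 'd'  n0⇒n1  emit P3@[14:14]
[15] read 'd'  n1⇒n1 (fail-walked)  emit P3@[15:15]
[16] read 'c'  n1⇒n0 (fail-walked)
[17] read 'a'  n0⇒n7
[18] read 'e'  n7⇒n11 (fail-walked)
[19] read 'd'  n11⇒n12  emit P2@[18:19],P3@[19:19]
[20] read 'a'  n12⇒n7 (fail-walked)
[21] read 'a'  n7⇒n8  emit P4@[20:21]
[22] read 'd'  n8⇒n1 (fail-walked)  emit P3@[22:22]
[23] read 'e'  n1⇒n2
[24] read 'd'  n2⇒n3  emit P2@[23:24],P3@[24:24]
[25] read 'a'  n3⇒n4
[26] read 'b'  n4⇒n5
[27] read 'a'  n5⇒n6  emit P0@[22:27],P6@[26:27]
[28] read 'a'  n6⇒n8 (fail-walked)  emit P4@[27:28]
[29] read 'c'  n8⇒n13 (fail-walked)  emit P5@[28:29]
[30] read 'b'  n13⇒n14 (fail-walked)
[31] read 'd'  n14⇒n1 (fail-walked)  emit P3@[31:31]
[32] read 'e'  n1⇒n2
[33] read 'd'  n2⇒n3  emit P2@[32:33],P3@[33:33]
[34] read 'a'  n3⇒n4
[35] read 'b'  n4⇒n5
[36] read 'a'  n5⇒n6  emit P0@[31:36],P6@[35:36]
[37] read 'c'  n6⇒n13 (fail-walked)  emit P5@[36:37]
[38] read 'b'  n13⇒n14 (fail-walked)
[39] read 'a'  n14⇒n15  emit P6@[38:39]
[40] read 'a'  n15⇒n8 (fail-walked)  emit P4@[39:40]
[41] read 'e'  n8⇒n11 (fail-walked)
[42] read 'c'  n11⇒n0 (fail-walked)
[43] read 'd'  n0⇒n1  emit P3@[43:43]
[44] read 'b'  n1⇒n14 (fail-walked)
[45] read 'a'  n14⇒n15  emit P6@[44:45]
[46] read 'b'  n15⇒n14 (fail-walked)
[47] read 'b'  n14⇒n14 (fail-walked)
[48] read 'a'  n14⇒n15  emit P6@[47:48]
[49] read 'a'  n15⇒n8 (fail-walked)  emit P4@[48:49]
[50] read 'c'  n8⇒n13 (fail-walked)  emit P5@[49:50]
[51] read 'e'  n13⇒n11 (fail-walked)
[52] read 'e'  n11⇒n11 (fail-walked)

Matches: [[1,4],[3,1],[3,3],[5,4],[8,3],[11,6],[14,3],[15,3],[19,2],[19,3],[21,4],[22,3],[24,2],[24,3],[27,0],[27,6],[28,4],[29,5],[31,3],[33,2],[33,3],[36,0],[36,6],[37,5],[39,6],[40,4],[43,3],[45,6],[48,6],[49,4],[50,5]]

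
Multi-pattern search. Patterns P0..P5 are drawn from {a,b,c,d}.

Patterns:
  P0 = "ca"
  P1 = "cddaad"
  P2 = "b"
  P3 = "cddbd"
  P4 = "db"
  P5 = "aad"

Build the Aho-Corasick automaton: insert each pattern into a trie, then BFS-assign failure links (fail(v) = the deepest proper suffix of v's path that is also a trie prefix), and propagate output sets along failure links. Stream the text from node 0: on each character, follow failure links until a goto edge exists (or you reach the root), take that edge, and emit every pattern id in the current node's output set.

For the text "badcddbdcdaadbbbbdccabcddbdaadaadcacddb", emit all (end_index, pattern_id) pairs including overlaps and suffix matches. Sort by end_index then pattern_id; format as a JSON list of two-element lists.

Construct AC machine:
Trie (insert patterns):
  0='ε' goto a→13 b→8 c→1 d→11
  1='c' goto a→2 d→3
  2='ca' goto ·  [P0 ends]
  3='cd' goto d→4
  4='cdd' goto a→5 b→9
  5='cdda' goto a→6
  6='cddaa' goto d→7
  7='cddaad' goto ·  [P1 ends]
  8='b' goto ·  [P2 ends]
  9='cddb' goto d→10
  10='cddbd' goto ·  [P3 ends]
  11='d' goto b→12
  12='db' goto ·  [P4 ends]
  13='a' goto a→14
  14='aa' goto d→15
  15='aad' goto ·  [P5 ends]

Failure links (BFS by depth):
  n1('c'): parent n0 fail=0; on 'c' 0 → fail=0;  out ∅∪∅=∅
  n8('b'): parent n0 fail=0; on 'b' 0 → fail=0;  out {2}∪∅={2}
  n11('d'): parent n0 fail=0; on 'd' 0 → fail=0;  out ∅∪∅=∅
  n13('a'): parent n0 fail=0; on 'a' 0 → fail=0;  out ∅∪∅=∅
  n2('ca'): parent n1 fail=0; on 'a' 0 → fail=13;  out {0}∪∅={0}
  n3('cd'): parent n1 fail=0; on 'd' 0 → fail=11;  out ∅∪∅=∅
  n12('db'): parent n11 fail=0; on 'b' 0 → fail=8;  out {4}∪{2}={2,4}
  n14('aa'): parent n13 fail=0; on 'a' 0 → fail=13;  out ∅∪∅=∅
  n4('cdd'): parent n3 fail=11; on 'd' 11→0 → fail=11;  out ∅∪∅=∅
  n15('aad'): parent n14 fail=13; on 'd' 13→0 → fail=11;  out {5}∪∅={5}
  n5('cdda'): parent n4 fail=11; on 'a' 11→0 → fail=13;  out ∅∪∅=∅
  n9('cddb'): parent n4 fail=11; on 'b' 11 → fail=12;  out ∅∪{2,4}={2,4}
  n6('cddaa'): parent n5 fail=13; on 'a' 13 → fail=14;  out ∅∪∅=∅
  n10('cddbd'): parent n9 fail=12; on 'd' 12→8→0 → fail=11;  out {3}∪∅={3}
  n7('cddaad'): parent n6 fail=14; on 'd' 14 → fail=15;  out {1}∪{5}={1,5}

Scan:
i=0 'b': node 0→8  ** P2@[0:0]
i=1 'a': node 8→13 (via fail)
i=2 'd': node 13→11 (via fail)
i=3 'c': node 11→1 (via fail)
i=4 'd': node 1→3
i=5 'd': node 3→4
i=6 'b': node 4→9  ** P2@[6:6],P4@[5:6]
i=7 'd': node 9→10  ** P3@[3:7]
i=8 'c': node 10→1 (via fail)
i=9 'd': node 1→3
i=10 'a': node 3→13 (via fail)
i=11 'a': node 13→14
i=12 'd': node 14→15  ** P5@[10:12]
i=13 'b': node 15→12 (via fail)  ** P2@[13:13],P4@[12:13]
i=14 'b': node 12→8 (via fail)  ** P2@[14:14]
i=15 'b': node 8→8 (via fail)  ** P2@[15:15]
i=16 'b': node 8→8 (via fail)  ** P2@[16:16]
i=17 'd': node 8→11 (via fail)
i=18 'c': node 11→1 (via fail)
i=19 'c': node 1→1 (via fail)
i=20 'a': node 1→2  ** P0@[19:20]
i=21 'b': node 2→8 (via fail)  ** P2@[21:21]
i=22 'c': node 8→1 (via fail)
i=23 'd': node 1→3
i=24 'd': node 3→4
i=25 'b': node 4→9  ** P2@[25:25],P4@[24:25]
i=26 'd': node 9→10  ** P3@[22:26]
i=27 'a': node 10→13 (via fail)
i=28 'a': node 13→14
i=29 'd': node 14→15  ** P5@[27:29]
i=30 'a': node 15→13 (via fail)
i=31 'a': node 13→14
i=32 'd': node 14→15  ** P5@[30:32]
i=33 'c': node 15→1 (via fail)
i=34 'a': node 1→2  ** P0@[33:34]
i=35 'c': node 2→1 (via fail)
i=36 'd': node 1→3
i=37 'd': node 3→4
i=38 'b': node 4→9  ** P2@[38:38],P4@[37:38]

Matches: [[0,2],[6,2],[6,4],[7,3],[12,5],[13,2],[13,4],[14,2],[15,2],[16,2],[20,0],[21,2],[25,2],[25,4],[26,3],[29,5],[32,5],[34,0],[38,2],[38,4]]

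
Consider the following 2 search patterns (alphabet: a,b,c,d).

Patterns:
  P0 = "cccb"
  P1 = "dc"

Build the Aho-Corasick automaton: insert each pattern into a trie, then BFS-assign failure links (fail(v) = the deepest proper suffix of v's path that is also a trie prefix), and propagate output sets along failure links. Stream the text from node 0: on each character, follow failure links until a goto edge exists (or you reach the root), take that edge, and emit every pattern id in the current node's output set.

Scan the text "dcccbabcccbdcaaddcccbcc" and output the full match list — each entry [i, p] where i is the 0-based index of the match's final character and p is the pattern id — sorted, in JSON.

Build:
Trie (insert patterns):
  n0 'ε': c→1 d→5
  n1 'c': c→2
  n2 'cc': c→3
  n3 'ccc': b→4
  n4 'cccb': ·  [P0 ends]
  n5 'd': c→6
  n6 'dc': ·  [P1 ends]

BFS fail/out derivation:
  fail(1) 'c': from fail(0)=0 chase 'c': 0 ⇒ 0;  out=∅∪out(0)=∅
  fail(5) 'd': from fail(0)=0 chase 'd': 0 ⇒ 0;  out=∅∪out(0)=∅
  fail(2) 'cc': from fail(1)=0 chase 'c': 0 ⇒ 1;  out=∅∪out(1)=∅
  fail(6) 'dc': from fail(5)=0 chase 'c': 0 ⇒ 1;  out={1}∪out(1)={1}
  fail(3) 'ccc': from fail(2)=1 chase 'c': 1 ⇒ 2;  out=∅∪out(2)=∅
  fail(4) 'cccb': from fail(3)=2 chase 'b': 2→1→0 ⇒ 0;  out={0}∪out(0)={0}

Run:
pos 0 'd': at 5
pos 1 'c': at 6  emit P1@[0:1]
pos 2 'c': at 2 (fail-walked)
pos 3 'c': at 3
pos 4 'b': at 4  emit P0@[1:4]
pos 5 'a': at 0 (fail-walked)
pos 6 'b': at 0
pos 7 'c': at 1
pos 8 'c': at 2
pos 9 'c': at 3
pos 10 'b': at 4  emit P0@[7:10]
pos 11 'd': at 5 (fail-walked)
pos 12 'c': at 6  emit P1@[11:12]
pos 13 'a': at 0 (fail-walked)
pos 14 'a': at 0
pos 15 'd': at 5
pos 16 'd': at 5 (fail-walked)
pos 17 'c': at 6  emit P1@[16:17]
pos 18 'c': at 2 (fail-walked)
pos 19 'c': at 3
pos 20 'b': at 4  emit P0@[17:20]
pos 21 'c': at 1 (fail-walked)
pos 22 'c': at 2

All matches (sorted): [[1,1],[4,0],[10,0],[12,1],[17,1],[20,0]]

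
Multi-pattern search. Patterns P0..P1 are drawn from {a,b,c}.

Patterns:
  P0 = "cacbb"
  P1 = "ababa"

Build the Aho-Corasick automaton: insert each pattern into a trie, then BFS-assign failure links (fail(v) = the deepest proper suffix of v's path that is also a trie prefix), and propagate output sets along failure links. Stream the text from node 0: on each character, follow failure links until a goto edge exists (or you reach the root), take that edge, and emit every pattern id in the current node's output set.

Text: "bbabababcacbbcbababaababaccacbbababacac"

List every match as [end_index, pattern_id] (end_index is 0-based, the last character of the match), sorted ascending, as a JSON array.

Build automaton:
Trie (insert patterns):
  n0 'ε': a→6 c→1
  n1 'c': a→2
  n2 'ca': c→3
  n3 'cac': b→4
  n4 'cacb': b→5
  n5 'cacbb': ·  [P0 ends]
  n6 'a': b→7
  n7 'ab': a→8
  n8 'aba': b→9
  n9 'abab': a→10
  n10 'ababa': ·  [P1 ends]

Failure links (BFS by depth):
  fail(1) 'c': from fail(0)=0 chase 'c': 0 ⇒ 0;  out=∅∪out(0)=∅
  fail(6) 'a': from fail(0)=0 chase 'a': 0 ⇒ 0;  out=∅∪out(0)=∅
  fail(2) 'ca': from fail(1)=0 chase 'a': 0 ⇒ 6;  out=∅∪out(6)=∅
  fail(7) 'ab': from fail(6)=0 chase 'b': 0 ⇒ 0;  out=∅∪out(0)=∅
  fail(3) 'cac': from fail(2)=6 chase 'c': 6→0 ⇒ 1;  out=∅∪out(1)=∅
  fail(8) 'aba': from fail(7)=0 chase 'a': 0 ⇒ 6;  out=∅∪out(6)=∅
  fail(4) 'cacb': from fail(3)=1 chase 'b': 1→0 ⇒ 0;  out=∅∪out(0)=∅
  fail(9) 'abab': from fail(8)=6 chase 'b': 6 ⇒ 7;  out=∅∪out(7)=∅
  fail(5) 'cacbb': from fail(4)=0 chase 'b': 0 ⇒ 0;  out={0}∪out(0)={0}
  fail(10) 'ababa': from fail(9)=7 chase 'a': 7 ⇒ 8;  out={1}∪out(8)={1}

Run:
[0] read 'b'  n0⇒n0
[1] read 'b'  n0⇒n0
[2] read 'a'  n0⇒n6
[3] read 'b'  n6⇒n7
[4] read 'a'  n7⇒n8
[5] read 'b'  n8⇒n9
[6] read 'a'  n9⇒n10  → match P1@[2:6]
[7] read 'b'  n10⇒n9 (via fail)
[8] read 'c'  n9⇒n1 (via fail)
[9] read 'a'  n1⇒n2
[10] read 'c'  n2⇒n3
[11] read 'b'  n3⇒n4
[12] read 'b'  n4⇒n5  → match P0@[8:12]
[13] read 'c'  n5⇒n1 (via fail)
[14] read 'b'  n1⇒n0 (via fail)
[15] read 'a'  n0⇒n6
[16] read 'b'  n6⇒n7
[17] read 'a'  n7⇒n8
[18] read 'b'  n8⇒n9
[19] read 'a'  n9⇒n10  → match P1@[15:19]
[20] read 'a'  n10⇒n6 (via fail)
[21] read 'b'  n6⇒n7
[22] read 'a'  n7⇒n8
[23] read 'b'  n8⇒n9
[24] read 'a'  n9⇒n10  → match P1@[20:24]
[25] read 'c'  n10⇒n1 (via fail)
[26] read 'c'  n1⇒n1 (via fail)
[27] read 'a'  n1⇒n2
[28] read 'c'  n2⇒n3
[29] read 'b'  n3⇒n4
[30] read 'b'  n4⇒n5  → match P0@[26:30]
[31] read 'a'  n5⇒n6 (via fail)
[32] read 'b'  n6⇒n7
[33] read 'a'  n7⇒n8
[34] read 'b'  n8⇒n9
[35] read 'a'  n9⇒n10  → match P1@[31:35]
[36] read 'c'  n10⇒n1 (via fail)
[37] read 'a'  n1⇒n2
[38] read 'c'  n2⇒n3

Result: [[6,1],[12,0],[19,1],[24,1],[30,0],[35,1]]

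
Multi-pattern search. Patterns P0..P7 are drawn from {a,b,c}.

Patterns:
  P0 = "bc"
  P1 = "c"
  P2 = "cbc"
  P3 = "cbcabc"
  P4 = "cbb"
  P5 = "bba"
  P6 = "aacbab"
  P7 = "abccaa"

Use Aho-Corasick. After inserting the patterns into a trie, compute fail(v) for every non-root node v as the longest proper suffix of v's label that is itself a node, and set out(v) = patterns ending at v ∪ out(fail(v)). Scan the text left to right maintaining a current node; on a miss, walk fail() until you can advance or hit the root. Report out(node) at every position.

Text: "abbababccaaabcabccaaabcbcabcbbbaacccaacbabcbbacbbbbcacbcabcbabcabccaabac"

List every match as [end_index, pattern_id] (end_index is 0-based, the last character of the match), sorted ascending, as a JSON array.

Build:
Trie (insert patterns):
  0='ε' goto a→12 b→1 c→3
  1='b' goto b→10 c→2
  2='bc' goto ·  [P0 ends]
  3='c' goto b→4  [P1 ends]
  4='cb' goto b→9 c→5
  5='cbc' goto a→6  [P2 ends]
  6='cbca' goto b→7
  7='cbcab' goto c→8
  8='cbcabc' goto ·  [P3 ends]
  9='cbb' goto ·  [P4 ends]
  10='bb' goto a→11
  11='bba' goto ·  [P5 ends]
  12='a' goto a→13 b→18
  13='aa' goto c→14
  14='aac' goto b→15
  15='aacb' goto a→16
  16='aacba' goto b→17
  17='aacbab' goto ·  [P6 ends]
  18='ab' goto c→19
  19='abc' goto c→20
  20='abcc' goto a→21
  21='abcca' goto a→22
  22='abccaa' goto ·  [P7 ends]

Failure links (BFS by depth):
  n1('b'): parent n0 fail=0; on 'b' 0 → fail=0;  out ∅∪∅=∅
  n3('c'): parent n0 fail=0; on 'c' 0 → fail=0;  out {1}∪∅={1}
  n12('a'): parent n0 fail=0; on 'a' 0 → fail=0;  out ∅∪∅=∅
  n2('bc'): parent n1 fail=0; on 'c' 0 → fail=3;  out {0}∪{1}={0,1}
  n4('cb'): parent n3 fail=0; on 'b' 0 → fail=1;  out ∅∪∅=∅
  n10('bb'): parent n1 fail=0; on 'b' 0 → fail=1;  out ∅∪∅=∅
  n13('aa'): parent n12 fail=0; on 'a' 0 → fail=12;  out ∅∪∅=∅
  n18('ab'): parent n12 fail=0; on 'b' 0 → fail=1;  out ∅∪∅=∅
  n5('cbc'): parent n4 fail=1; on 'c' 1 → fail=2;  out {2}∪{0,1}={0,1,2}
  n9('cbb'): parent n4 fail=1; on 'b' 1 → fail=10;  out {4}∪∅={4}
  n11('bba'): parent n10 fail=1; on 'a' 1→0 → fail=12;  out {5}∪∅={5}
  n14('aac'): parent n13 fail=12; on 'c' 12→0 → fail=3;  out ∅∪{1}={1}
  n19('abc'): parent n18 fail=1; on 'c' 1 → fail=2;  out ∅∪{0,1}={0,1}
  n6('cbca'): parent n5 fail=2; on 'a' 2→3→0 → fail=12;  out ∅∪∅=∅
  n15('aacb'): parent n14 fail=3; on 'b' 3 → fail=4;  out ∅∪∅=∅
  n20('abcc'): parent n19 fail=2; on 'c' 2→3→0 → fail=3;  out ∅∪{1}={1}
  n7('cbcab'): parent n6 fail=12; on 'b' 12 → fail=18;  out ∅∪∅=∅
  n16('aacba'): parent n15 fail=4; on 'a' 4→1→0 → fail=12;  out ∅∪∅=∅
  n21('abcca'): parent n20 fail=3; on 'a' 3→0 → fail=12;  out ∅∪∅=∅
  n8('cbcabc'): parent n7 fail=18; on 'c' 18 → fail=19;  out {3}∪{0,1}={0,1,3}
  n17('aacbab'): parent n16 fail=12; on 'b' 12 → fail=18;  out {6}∪∅={6}
  n22('abccaa'): parent n21 fail=12; on 'a' 12 → fail=13;  out {7}∪∅={7}

Run:
[0] read 'a'  n0⇒n12
[1] read 'b'  n12⇒n18
[2] read 'b'  n18⇒n10 (fail-walked)
[3] read 'a'  n10⇒n11  → match P5@[1:3]
[4] read 'b'  n11⇒n18 (fail-walked)
[5] read 'a'  n18⇒n12 (fail-walked)
[6] read 'b'  n12⇒n18
[7] read 'c'  n18⇒n19  → match P0@[6:7],P1@[7:7]
[8] read 'c'  n19⇒n20  → match P1@[8:8]
[9] read 'a'  n20⇒n21
[10] read 'a'  n21⇒n22  → match P7@[5:10]
[11] read 'a'  n22⇒n13 (fail-walked)
[12] read 'b'  n13⇒n18 (fail-walked)
[13] read 'c'  n18⇒n19  → match P0@[12:13],P1@[13:13]
[14] read 'a'  n19⇒n12 (fail-walked)
[15] read 'b'  n12⇒n18
[16] read 'c'  n18⇒n19  → match P0@[15:16],P1@[16:16]
[17] read 'c'  n19⇒n20  → match P1@[17:17]
[18] read 'a'  n20⇒n21
[19] read 'a'  n21⇒n22  → match P7@[14:19]
[20] read 'a'  n22⇒n13 (fail-walked)
[21] read 'b'  n13⇒n18 (fail-walked)
[22] read 'c'  n18⇒n19  → match P0@[21:22],P1@[22:22]
[23] read 'b'  n19⇒n4 (fail-walked)
[24] read 'c'  n4⇒n5  → match P0@[23:24],P1@[24:24],P2@[22:24]
[25] read 'a'  n5⇒n6
[26] read 'b'  n6⇒n7
[27] read 'c'  n7⇒n8  → match P0@[26:27],P1@[27:27],P3@[22:27]
[28] read 'b'  n8⇒n4 (fail-walked)
[29] read 'b'  n4⇒n9  → match P4@[27:29]
[30] read 'b'  n9⇒n10 (fail-walked)
[31] read 'a'  n10⇒n11  → match P5@[29:31]
[32] read 'a'  n11⇒n13 (fail-walked)
[33] read 'c'  n13⇒n14  → match P1@[33:33]
[34] read 'c'  n14⇒n3 (fail-walked)  → match P1@[34:34]
[35] read 'c'  n3⇒n3 (fail-walked)  → match P1@[35:35]
[36] read 'a'  n3⇒n12 (fail-walked)
[37] read 'a'  n12⇒n13
[38] read 'c'  n13⇒n14  → match P1@[38:38]
[39] read 'b'  n14⇒n15
[40] read 'a'  n15⇒n16
[41] read 'b'  n16⇒n17  → match P6@[36:41]
[42] read 'c'  n17⇒n19 (fail-walked)  → match P0@[41:42],P1@[42:42]
[43] read 'b'  n19⇒n4 (fail-walked)
[44] read 'b'  n4⇒n9  → match P4@[42:44]
[45] read 'a'  n9⇒n11 (fail-walked)  → match P5@[43:45]
[46] read 'c'  n11⇒n3 (fail-walked)  → match P1@[46:46]
[47] read 'b'  n3⇒n4
[48] read 'b'  n4⇒n9  → match P4@[46:48]
[49] read 'b'  n9⇒n10 (fail-walked)
[50] read 'b'  n10⇒n10 (fail-walked)
[51] read 'c'  n10⇒n2 (fail-walked)  → match P0@[50:51],P1@[51:51]
[52] read 'a'  n2⇒n12 (fail-walked)
[53] read 'c'  n12⇒n3 (fail-walked)  → match P1@[53:53]
[54] read 'b'  n3⇒n4
[55] read 'c'  n4⇒n5  → match P0@[54:55],P1@[55:55],P2@[53:55]
[56] read 'a'  n5⇒n6
[57] read 'b'  n6⇒n7
[58] read 'c'  n7⇒n8  → match P0@[57:58],P1@[58:58],P3@[53:58]
[59] read 'b'  n8⇒n4 (fail-walked)
[60] read 'a'  n4⇒n12 (fail-walked)
[61] read 'b'  n12⇒n18
[62] read 'c'  n18⇒n19  → match P0@[61:62],P1@[62:62]
[63] read 'a'  n19⇒n12 (fail-walked)
[64] read 'b'  n12⇒n18
[65] read 'c'  n18⇒n19  → match P0@[64:65],P1@[65:65]
[66] read 'c'  n19⇒n20  → match P1@[66:66]
[67] read 'a'  n20⇒n21
[68] read 'a'  n21⇒n22  → match P7@[63:68]
[69] read 'b'  n22⇒n18 (fail-walked)
[70] read 'a'  n18⇒n12 (fail-walked)
[71] read 'c'  n12⇒n3 (fail-walked)  → match P1@[71:71]

Matches: [[3,5],[7,0],[7,1],[8,1],[10,7],[13,0],[13,1],[16,0],[16,1],[17,1],[19,7],[22,0],[22,1],[24,0],[24,1],[24,2],[27,0],[27,1],[27,3],[29,4],[31,5],[33,1],[34,1],[35,1],[38,1],[41,6],[42,0],[42,1],[44,4],[45,5],[46,1],[48,4],[51,0],[51,1],[53,1],[55,0],[55,1],[55,2],[58,0],[58,1],[58,3],[62,0],[62,1],[65,0],[65,1],[66,1],[68,7],[71,1]]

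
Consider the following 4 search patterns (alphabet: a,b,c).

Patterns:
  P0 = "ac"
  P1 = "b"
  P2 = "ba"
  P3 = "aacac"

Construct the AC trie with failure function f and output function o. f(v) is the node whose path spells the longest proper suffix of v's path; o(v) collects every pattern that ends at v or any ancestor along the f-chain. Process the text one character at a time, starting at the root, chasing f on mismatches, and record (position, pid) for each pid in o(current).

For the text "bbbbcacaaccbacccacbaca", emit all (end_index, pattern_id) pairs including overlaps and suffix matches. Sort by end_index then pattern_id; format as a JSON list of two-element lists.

Build automaton:
Trie nodes:
  n0 'ε': a→1 b→3
  n1 'a': a→5 c→2
  n2 'ac': ·  [P0 ends]
  n3 'b': a→4  [P1 ends]
  n4 'ba': ·  [P2 ends]
  n5 'aa': c→6
  n6 'aac': a→7
  n7 'aaca': c→8
  n8 'aacac': ·  [P3 ends]

Failure links (BFS by depth):
  fail(1) 'a': from fail(0)=0 chase 'a': 0 ⇒ 0;  out=∅∪out(0)=∅
  fail(3) 'b': from fail(0)=0 chase 'b': 0 ⇒ 0;  out={1}∪out(0)={1}
  fail(2) 'ac': from fail(1)=0 chase 'c': 0 ⇒ 0;  out={0}∪out(0)={0}
  fail(4) 'ba': from fail(3)=0 chase 'a': 0 ⇒ 1;  out={2}∪out(1)={2}
  fail(5) 'aa': from fail(1)=0 chase 'a': 0 ⇒ 1;  out=∅∪out(1)=∅
  fail(6) 'aac': from fail(5)=1 chase 'c': 1 ⇒ 2;  out=∅∪out(2)={0}
  fail(7) 'aaca': from fail(6)=2 chase 'a': 2→0 ⇒ 1;  out=∅∪out(1)=∅
  fail(8) 'aacac': from fail(7)=1 chase 'c': 1 ⇒ 2;  out={3}∪out(2)={0,3}

Text stream:
[0] read 'b'  n0⇒n3  ** P1@[0:0]
[1] read 'b'  n3⇒n3 (via fail)  ** P1@[1:1]
[2] read 'b'  n3⇒n3 (via fail)  ** P1@[2:2]
[3] read 'b'  n3⇒n3 (via fail)  ** P1@[3:3]
[4] read 'c'  n3⇒n0 (via fail)
[5] read 'a'  n0⇒n1
[6] read 'c'  n1⇒n2  ** P0@[5:6]
[7] read 'a'  n2⇒n1 (via fail)
[8] read 'a'  n1⇒n5
[9] read 'c'  n5⇒n6  ** P0@[8:9]
[10] read 'c'  n6⇒n0 (via fail)
[11] read 'b'  n0⇒n3  ** P1@[11:11]
[12] read 'a'  n3⇒n4  ** P2@[11:12]
[13] read 'c'  n4⇒n2 (via fail)  ** P0@[12:13]
[14] read 'c'  n2⇒n0 (via fail)
[15] read 'c'  n0⇒n0
[16] read 'a'  n0⇒n1
[17] read 'c'  n1⇒n2  ** P0@[16:17]
[18] read 'b'  n2⇒n3 (via fail)  ** P1@[18:18]
[19] read 'a'  n3⇒n4  ** P2@[18:19]
[20] read 'c'  n4⇒n2 (via fail)  ** P0@[19:20]
[21] read 'a'  n2⇒n1 (via fail)

Result: [[0,1],[1,1],[2,1],[3,1],[6,0],[9,0],[11,1],[12,2],[13,0],[17,0],[18,1],[19,2],[20,0]]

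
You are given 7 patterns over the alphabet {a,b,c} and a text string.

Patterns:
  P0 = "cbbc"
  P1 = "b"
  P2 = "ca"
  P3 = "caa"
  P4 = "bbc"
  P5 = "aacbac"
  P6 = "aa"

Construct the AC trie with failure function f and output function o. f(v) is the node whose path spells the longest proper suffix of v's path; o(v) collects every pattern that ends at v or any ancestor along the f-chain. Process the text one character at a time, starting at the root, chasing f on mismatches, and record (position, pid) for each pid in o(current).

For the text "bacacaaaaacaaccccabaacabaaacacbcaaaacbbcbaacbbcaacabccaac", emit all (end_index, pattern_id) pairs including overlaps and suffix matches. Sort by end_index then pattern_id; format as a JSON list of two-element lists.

Construct AC machine:
Trie (insert patterns):
  0='ε' goto a→10 b→5 c→1
  1='c' goto a→6 b→2
  2='cb' goto b→3
  3='cbb' goto c→4
  4='cbbc' goto ·  ←P0
  5='b' goto b→8  ←P1
  6='ca' goto a→7  ←P2
  7='caa' goto ·  ←P3
  8='bb' goto c→9
  9='bbc' goto ·  ←P4
  10='a' goto a→11
  11='aa' goto c→12  ←P6
  12='aac' goto b→13
  13='aacb' goto a→14
  14='aacba' goto c→15
  15='aacbac' goto ·  ←P5

Failure links (BFS by depth):
  fail(1) 'c': from fail(0)=0 chase 'c': 0 ⇒ 0;  out=∅∪out(0)=∅
  fail(5) 'b': from fail(0)=0 chase 'b': 0 ⇒ 0;  out={1}∪out(0)={1}
  fail(10) 'a': from fail(0)=0 chase 'a': 0 ⇒ 0;  out=∅∪out(0)=∅
  fail(2) 'cb': from fail(1)=0 chase 'b': 0 ⇒ 5;  out=∅∪out(5)={1}
  fail(6) 'ca': from fail(1)=0 chase 'a': 0 ⇒ 10;  out={2}∪out(10)={2}
  fail(8) 'bb': from fail(5)=0 chase 'b': 0 ⇒ 5;  out=∅∪out(5)={1}
  fail(11) 'aa': from fail(10)=0 chase 'a': 0 ⇒ 10;  out={6}∪out(10)={6}
  fail(3) 'cbb': from fail(2)=5 chase 'b': 5 ⇒ 8;  out=∅∪out(8)={1}
  fail(7) 'caa': from fail(6)=10 chase 'a': 10 ⇒ 11;  out={3}∪out(11)={3,6}
  fail(9) 'bbc': from fail(8)=5 chase 'c': 5→0 ⇒ 1;  out={4}∪out(1)={4}
  fail(12) 'aac': from fail(11)=10 chase 'c': 10→0 ⇒ 1;  out=∅∪out(1)=∅
  fail(4) 'cbbc': from fail(3)=8 chase 'c': 8 ⇒ 9;  out={0}∪out(9)={0,4}
  fail(13) 'aacb': from fail(12)=1 chase 'b': 1 ⇒ 2;  out=∅∪out(2)={1}
  fail(14) 'aacba': from fail(13)=2 chase 'a': 2→5→0 ⇒ 10;  out=∅∪out(10)=∅
  fail(15) 'aacbac': from fail(14)=10 chase 'c': 10→0 ⇒ 1;  out={5}∪out(1)={5}

Scan:
i=0 'b': node 0→5  ** P1@[0:0]
i=1 'a': node 5→10 (via fail)
i=2 'c': node 10→1 (via fail)
i=3 'a': node 1→6  ** P2@[2:3]
i=4 'c': node 6→1 (via fail)
i=5 'a': node 1→6  ** P2@[4:5]
i=6 'a': node 6→7  ** P3@[4:6],P6@[5:6]
i=7 'a': node 7→11 (via fail)  ** P6@[6:7]
i=8 'a': node 11→11 (via fail)  ** P6@[7:8]
i=9 'a': node 11→11 (via fail)  ** P6@[8:9]
i=10 'c': node 11→12
i=11 'a': node 12→6 (via fail)  ** P2@[10:11]
i=12 'a': node 6→7  ** P3@[10:12],P6@[11:12]
i=13 'c': node 7→12 (via fail)
i=14 'c': node 12→1 (via fail)
i=15 'c': node 1→1 (via fail)
i=16 'c': node 1→1 (via fail)
i=17 'a': node 1→6  ** P2@[16:17]
i=18 'b': node 6→5 (via fail)  ** P1@[18:18]
i=19 'a': node 5→10 (via fail)
i=20 'a': node 10→11  ** P6@[19:20]
i=21 'c': node 11→12
i=22 'a': node 12→6 (via fail)  ** P2@[21:22]
i=23 'b': node 6→5 (via fail)  ** P1@[23:23]
i=24 'a': node 5→10 (via fail)
i=25 'a': node 10→11  ** P6@[24:25]
i=26 'a': node 11→11 (via fail)  ** P6@[25:26]
i=27 'c': node 11→12
i=28 'a': node 12→6 (via fail)  ** P2@[27:28]
i=29 'c': node 6→1 (via fail)
i=30 'b': node 1→2  ** P1@[30:30]
i=31 'c': node 2→1 (via fail)
i=32 'a': node 1→6  ** P2@[31:32]
i=33 'a': node 6→7  ** P3@[31:33],P6@[32:33]
i=34 'a': node 7→11 (via fail)  ** P6@[33:34]
i=35 'a': node 11→11 (via fail)  ** P6@[34:35]
i=36 'c': node 11→12
i=37 'b': node 12→13  ** P1@[37:37]
i=38 'b': node 13→3 (via fail)  ** P1@[38:38]
i=39 'c': node 3→4  ** P0@[36:39],P4@[37:39]
i=40 'b': node 4→2 (via fail)  ** P1@[40:40]
i=41 'a': node 2→10 (via fail)
i=42 'a': node 10→11  ** P6@[41:42]
i=43 'c': node 11→12
i=44 'b': node 12→13  ** P1@[44:44]
i=45 'b': node 13→3 (via fail)  ** P1@[45:45]
i=46 'c': node 3→4  ** P0@[43:46],P4@[44:46]
i=47 'a': node 4→6 (via fail)  ** P2@[46:47]
i=48 'a': node 6→7  ** P3@[46:48],P6@[47:48]
i=49 'c': node 7→12 (via fail)
i=50 'a': node 12→6 (via fail)  ** P2@[49:50]
i=51 'b': node 6→5 (via fail)  ** P1@[51:51]
i=52 'c': node 5→1 (via fail)
i=53 'c': node 1→1 (via fail)
i=54 'a': node 1→6  ** P2@[53:54]
i=55 'a': node 6→7  ** P3@[53:55],P6@[54:55]
i=56 'c': node 7→12 (via fail)

All matches (sorted): [[0,1],[3,2],[5,2],[6,3],[6,6],[7,6],[8,6],[9,6],[11,2],[12,3],[12,6],[17,2],[18,1],[20,6],[22,2],[23,1],[25,6],[26,6],[28,2],[30,1],[32,2],[33,3],[33,6],[34,6],[35,6],[37,1],[38,1],[39,0],[39,4],[40,1],[42,6],[44,1],[45,1],[46,0],[46,4],[47,2],[48,3],[48,6],[50,2],[51,1],[54,2],[55,3],[55,6]]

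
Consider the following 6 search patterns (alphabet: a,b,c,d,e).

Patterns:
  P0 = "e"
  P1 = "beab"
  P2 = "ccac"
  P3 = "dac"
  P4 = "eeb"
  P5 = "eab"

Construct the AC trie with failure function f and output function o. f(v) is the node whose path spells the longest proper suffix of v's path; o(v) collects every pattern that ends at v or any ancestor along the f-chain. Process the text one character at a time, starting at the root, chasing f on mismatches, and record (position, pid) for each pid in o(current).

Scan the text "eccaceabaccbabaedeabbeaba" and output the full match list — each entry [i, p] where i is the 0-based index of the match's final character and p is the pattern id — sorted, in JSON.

Construct AC machine:
Trie (insert patterns):
  n0 'ε': b→2 c→6 d→10 e→1
  n1 'e': a→15 e→13  ←P0
  n2 'b': e→3
  n3 'be': a→4
  n4 'bea': b→5
  n5 'beab': ·  ←P1
  n6 'c': c→7
  n7 'cc': a→8
  n8 'cca': c→9
  n9 'ccac': ·  ←P2
  n10 'd': a→11
  n11 'da': c→12
  n12 'dac': ·  ←P3
  n13 'ee': b→14
  n14 'eeb': ·  ←P4
  n15 'ea': b→16
  n16 'eab': ·  ←P5

Failure links (BFS by depth):
  fail(1) 'e': from fail(0)=0 chase 'e': 0 ⇒ 0;  out={0}∪out(0)={0}
  fail(2) 'b': from fail(0)=0 chase 'b': 0 ⇒ 0;  out=∅∪out(0)=∅
  fail(6) 'c': from fail(0)=0 chase 'c': 0 ⇒ 0;  out=∅∪out(0)=∅
  fail(10) 'd': from fail(0)=0 chase 'd': 0 ⇒ 0;  out=∅∪out(0)=∅
  fail(3) 'be': from fail(2)=0 chase 'e': 0 ⇒ 1;  out=∅∪out(1)={0}
  fail(7) 'cc': from fail(6)=0 chase 'c': 0 ⇒ 6;  out=∅∪out(6)=∅
  fail(11) 'da': from fail(10)=0 chase 'a': 0 ⇒ 0;  out=∅∪out(0)=∅
  fail(13) 'ee': from fail(1)=0 chase 'e': 0 ⇒ 1;  out=∅∪out(1)={0}
  fail(15) 'ea': from fail(1)=0 chase 'a': 0 ⇒ 0;  out=∅∪out(0)=∅
  fail(4) 'bea': from fail(3)=1 chase 'a': 1 ⇒ 15;  out=∅∪out(15)=∅
  fail(8) 'cca': from fail(7)=6 chase 'a': 6→0 ⇒ 0;  out=∅∪out(0)=∅
  fail(12) 'dac': from fail(11)=0 chase 'c': 0 ⇒ 6;  out={3}∪out(6)={3}
  fail(14) 'eeb': from fail(13)=1 chase 'b': 1→0 ⇒ 2;  out={4}∪out(2)={4}
  fail(16) 'eab': from fail(15)=0 chase 'b': 0 ⇒ 2;  out={5}∪out(2)={5}
  fail(5) 'beab': from fail(4)=15 chase 'b': 15 ⇒ 16;  out={1}∪out(16)={1,5}
  fail(9) 'ccac': from fail(8)=0 chase 'c': 0 ⇒ 6;  out={2}∪out(6)={2}

Run:
pos 0 'e': at 1  ** P0@[0:0]
pos 1 'c': at 6 ·f
pos 2 'c': at 7
pos 3 'a': at 8
pos 4 'c': at 9  ** P2@[1:4]
pos 5 'e': at 1 ·f  ** P0@[5:5]
pos 6 'a': at 15
pos 7 'b': at 16  ** P5@[5:7]
pos 8 'a': at 0 ·f
pos 9 'c': at 6
pos 10 'c': at 7
pos 11 'b': at 2 ·f
pos 12 'a': at 0 ·f
pos 13 'b': at 2
pos 14 'a': at 0 ·f
pos 15 'e': at 1  ** P0@[15:15]
pos 16 'd': at 10 ·f
pos 17 'e': at 1 ·f  ** P0@[17:17]
pos 18 'a': at 15
pos 19 'b': at 16  ** P5@[17:19]
pos 20 'b': at 2 ·f
pos 21 'e': at 3  ** P0@[21:21]
pos 22 'a': at 4
pos 23 'b': at 5  ** P1@[20:23],P5@[21:23]
pos 24 'a': at 0 ·f

All matches (sorted): [[0,0],[4,2],[5,0],[7,5],[15,0],[17,0],[19,5],[21,0],[23,1],[23,5]]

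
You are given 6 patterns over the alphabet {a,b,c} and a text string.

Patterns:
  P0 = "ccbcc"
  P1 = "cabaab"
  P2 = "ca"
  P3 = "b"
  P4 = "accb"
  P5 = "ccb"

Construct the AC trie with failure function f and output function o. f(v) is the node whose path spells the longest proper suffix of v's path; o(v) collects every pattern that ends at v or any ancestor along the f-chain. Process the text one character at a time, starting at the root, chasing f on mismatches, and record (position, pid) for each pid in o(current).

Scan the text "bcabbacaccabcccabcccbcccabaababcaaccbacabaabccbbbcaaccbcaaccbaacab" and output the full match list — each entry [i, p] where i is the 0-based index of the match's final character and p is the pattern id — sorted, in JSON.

Build automaton:
Trie (insert patterns):
  n0 'ε': a→12 b→11 c→1
  n1 'c': a→6 c→2
  n2 'cc': b→3
  n3 'ccb': c→4  [P5 ends]
  n4 'ccbc': c→5
  n5 'ccbcc': ·  [P0 ends]
  n6 'ca': b→7  [P2 ends]
  n7 'cab': a→8
  n8 'caba': a→9
  n9 'cabaa': b→10
  n10 'cabaab': ·  [P1 ends]
  n11 'b': ·  [P3 ends]
  n12 'a': c→13
  n13 'ac': c→14
  n14 'acc': b→15
  n15 'accb': ·  [P4 ends]

BFS fail/out derivation:
  n1('c'): parent n0 fail=0; on 'c' 0 → fail=0;  out ∅∪∅=∅
  n11('b'): parent n0 fail=0; on 'b' 0 → fail=0;  out {3}∪∅={3}
  n12('a'): parent n0 fail=0; on 'a' 0 → fail=0;  out ∅∪∅=∅
  n2('cc'): parent n1 fail=0; on 'c' 0 → fail=1;  out ∅∪∅=∅
  n6('ca'): parent n1 fail=0; on 'a' 0 → fail=12;  out {2}∪∅={2}
  n13('ac'): parent n12 fail=0; on 'c' 0 → fail=1;  out ∅∪∅=∅
  n3('ccb'): parent n2 fail=1; on 'b' 1→0 → fail=11;  out {5}∪{3}={3,5}
  n7('cab'): parent n6 fail=12; on 'b' 12→0 → fail=11;  out ∅∪{3}={3}
  n14('acc'): parent n13 fail=1; on 'c' 1 → fail=2;  out ∅∪∅=∅
  n4('ccbc'): parent n3 fail=11; on 'c' 11→0 → fail=1;  out ∅∪∅=∅
  n8('caba'): parent n7 fail=11; on 'a' 11→0 → fail=12;  out ∅∪∅=∅
  n15('accb'): parent n14 fail=2; on 'b' 2 → fail=3;  out {4}∪{3,5}={3,4,5}
  n5('ccbcc'): parent n4 fail=1; on 'c' 1 → fail=2;  out {0}∪∅={0}
  n9('cabaa'): parent n8 fail=12; on 'a' 12→0 → fail=12;  out ∅∪∅=∅
  n10('cabaab'): parent n9 fail=12; on 'b' 12→0 → fail=11;  out {1}∪{3}={1,3}

Text stream:
i=0 'b': node 0→11  emit P3@[0:0]
i=1 'c': node 11→1 ·f
i=2 'a': node 1→6  emit P2@[1:2]
i=3 'b': node 6→7  emit P3@[3:3]
i=4 'b': node 7→11 ·f  emit P3@[4:4]
i=5 'a': node 11→12 ·f
i=6 'c': node 12→13
i=7 'a': node 13→6 ·f  emit P2@[6:7]
i=8 'c': node 6→13 ·f
i=9 'c': node 13→14
i=10 'a': node 14→6 ·f  emit P2@[9:10]
i=11 'b': node 6→7  emit P3@[11:11]
i=12 'c': node 7→1 ·f
i=13 'c': node 1→2
i=14 'c': node 2→2 ·f
i=15 'a': node 2→6 ·f  emit P2@[14:15]
i=16 'b': node 6→7  emit P3@[16:16]
i=17 'c': node 7→1 ·f
i=18 'c': node 1→2
i=19 'c': node 2→2 ·f
i=20 'b': node 2→3  emit P3@[20:20],P5@[18:20]
i=21 'c': node 3→4
i=22 'c': node 4→5  emit P0@[18:22]
i=23 'c': node 5→2 ·f
i=24 'a': node 2→6 ·f  emit P2@[23:24]
i=25 'b': node 6→7  emit P3@[25:25]
i=26 'a': node 7→8
i=27 'a': node 8→9
i=28 'b': node 9→10  emit P1@[23:28],P3@[28:28]
i=29 'a': node 10→12 ·f
i=30 'b': node 12→11 ·f  emit P3@[30:30]
i=31 'c': node 11→1 ·f
i=32 'a': node 1→6  emit P2@[31:32]
i=33 'a': node 6→12 ·f
i=34 'c': node 12→13
i=35 'c': node 13→14
i=36 'b': node 14→15  emit P3@[36:36],P4@[33:36],P5@[34:36]
i=37 'a': node 15→12 ·f
i=38 'c': node 12→13
i=39 'a': node 13→6 ·f  emit P2@[38:39]
i=40 'b': node 6→7  emit P3@[40:40]
i=41 'a': node 7→8
i=42 'a': node 8→9
i=43 'b': node 9→10  emit P1@[38:43],P3@[43:43]
i=44 'c': node 10→1 ·f
i=45 'c': node 1→2
i=46 'b': node 2→3  emit P3@[46:46],P5@[44:46]
i=47 'b': node 3→11 ·f  emit P3@[47:47]
i=48 'b': node 11→11 ·f  emit P3@[48:48]
i=49 'c': node 11→1 ·f
i=50 'a': node 1→6  emit P2@[49:50]
i=51 'a': node 6→12 ·f
i=52 'c': node 12→13
i=53 'c': node 13→14
i=54 'b': node 14→15  emit P3@[54:54],P4@[51:54],P5@[52:54]
i=55 'c': node 15→4 ·f
i=56 'a': node 4→6 ·f  emit P2@[55:56]
i=57 'a': node 6→12 ·f
i=58 'c': node 12→13
i=59 'c': node 13→14
i=60 'b': node 14→15  emit P3@[60:60],P4@[57:60],P5@[58:60]
i=61 'a': node 15→12 ·f
i=62 'a': node 12→12 ·f
i=63 'c': node 12→13
i=64 'a': node 13→6 ·f  emit P2@[63:64]
i=65 'b': node 6→7  emit P3@[65:65]

Result: [[0,3],[2,2],[3,3],[4,3],[7,2],[10,2],[11,3],[15,2],[16,3],[20,3],[20,5],[22,0],[24,2],[25,3],[28,1],[28,3],[30,3],[32,2],[36,3],[36,4],[36,5],[39,2],[40,3],[43,1],[43,3],[46,3],[46,5],[47,3],[48,3],[50,2],[54,3],[54,4],[54,5],[56,2],[60,3],[60,4],[60,5],[64,2],[65,3]]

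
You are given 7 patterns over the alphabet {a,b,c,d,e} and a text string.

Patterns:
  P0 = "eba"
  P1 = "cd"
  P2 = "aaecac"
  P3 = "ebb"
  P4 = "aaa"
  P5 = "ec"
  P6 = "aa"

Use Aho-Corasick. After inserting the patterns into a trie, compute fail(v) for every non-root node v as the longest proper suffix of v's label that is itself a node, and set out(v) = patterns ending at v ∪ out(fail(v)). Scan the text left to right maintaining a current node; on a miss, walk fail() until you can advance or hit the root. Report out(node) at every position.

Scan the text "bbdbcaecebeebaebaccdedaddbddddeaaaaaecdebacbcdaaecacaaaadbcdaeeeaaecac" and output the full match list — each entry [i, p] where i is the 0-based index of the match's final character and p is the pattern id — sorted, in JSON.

Construct AC machine:
Trie (insert patterns):
  n0 'ε': a→6 c→4 e→1
  n1 'e': b→2 c→14
  n2 'eb': a→3 b→12
  n3 'eba': ·  [P0 ends]
  n4 'c': d→5
  n5 'cd': ·  [P1 ends]
  n6 'a': a→7
  n7 'aa': a→13 e→8  [P6 ends]
  n8 'aae': c→9
  n9 'aaec': a→10
  n10 'aaeca': c→11
  n11 'aaecac': ·  [P2 ends]
  n12 'ebb': ·  [P3 ends]
  n13 'aaa': ·  [P4 ends]
  n14 'ec': ·  [P5 ends]

Failure links (BFS by depth):
  n1('e'): parent n0 fail=0; on 'e' 0 → fail=0;  out ∅∪∅=∅
  n4('c'): parent n0 fail=0; on 'c' 0 → fail=0;  out ∅∪∅=∅
  n6('a'): parent n0 fail=0; on 'a' 0 → fail=0;  out ∅∪∅=∅
  n2('eb'): parent n1 fail=0; on 'b' 0 → fail=0;  out ∅∪∅=∅
  n5('cd'): parent n4 fail=0; on 'd' 0 → fail=0;  out {1}∪∅={1}
  n7('aa'): parent n6 fail=0; on 'a' 0 → fail=6;  out {6}∪∅={6}
  n14('ec'): parent n1 fail=0; on 'c' 0 → fail=4;  out {5}∪∅={5}
  n3('eba'): parent n2 fail=0; on 'a' 0 → fail=6;  out {0}∪∅={0}
  n8('aae'): parent n7 fail=6; on 'e' 6→0 → fail=1;  out ∅∪∅=∅
  n12('ebb'): parent n2 fail=0; on 'b' 0 → fail=0;  out {3}∪∅={3}
  n13('aaa'): parent n7 fail=6; on 'a' 6 → fail=7;  out {4}∪{6}={4,6}
  n9('aaec'): parent n8 fail=1; on 'c' 1 → fail=14;  out ∅∪{5}={5}
  n10('aaeca'): parent n9 fail=14; on 'a' 14→4→0 → fail=6;  out ∅∪∅=∅
  n11('aaecac'): parent n10 fail=6; on 'c' 6→0 → fail=4;  out {2}∪∅={2}

Run:
pos 0 'b': at 0
pos 1 'b': at 0
pos 2 'd': at 0
pos 3 'b': at 0
pos 4 'c': at 4
pos 5 'a': at 6 (fail-walked)
pos 6 'e': at 1 (fail-walked)
pos 7 'c': at 14  emit P5@[6:7]
pos 8 'e': at 1 (fail-walked)
pos 9 'b': at 2
pos 10 'e': at 1 (fail-walked)
pos 11 'e': at 1 (fail-walked)
pos 12 'b': at 2
pos 13 'a': at 3  emit P0@[11:13]
pos 14 'e': at 1 (fail-walked)
pos 15 'b': at 2
pos 16 'a': at 3  emit P0@[14:16]
pos 17 'c': at 4 (fail-walked)
pos 18 'c': at 4 (fail-walked)
pos 19 'd': at 5  emit P1@[18:19]
pos 20 'e': at 1 (fail-walked)
pos 21 'd': at 0 (fail-walked)
pos 22 'a': at 6
pos 23 'd': at 0 (fail-walked)
pos 24 'd': at 0
pos 25 'b': at 0
pos 26 'd': at 0
pos 27 'd': at 0
pos 28 'd': at 0
pos 29 'd': at 0
pos 30 'e': at 1
pos 31 'a': at 6 (fail-walked)
pos 32 'a': at 7  emit P6@[31:32]
pos 33 'a': at 13  emit P4@[31:33],P6@[32:33]
pos 34 'a': at 13 (fail-walked)  emit P4@[32:34],P6@[33:34]
pos 35 'a': at 13 (fail-walked)  emit P4@[33:35],P6@[34:35]
pos 36 'e': at 8 (fail-walked)
pos 37 'c': at 9  emit P5@[36:37]
pos 38 'd': at 5 (fail-walked)  emit P1@[37:38]
pos 39 'e': at 1 (fail-walked)
pos 40 'b': at 2
pos 41 'a': at 3  emit P0@[39:41]
pos 42 'c': at 4 (fail-walked)
pos 43 'b': at 0 (fail-walked)
pos 44 'c': at 4
pos 45 'd': at 5  emit P1@[44:45]
pos 46 'a': at 6 (fail-walked)
pos 47 'a': at 7  emit P6@[46:47]
pos 48 'e': at 8
pos 49 'c': at 9  emit P5@[48:49]
pos 50 'a': at 10
pos 51 'c': at 11  emit P2@[46:51]
pos 52 'a': at 6 (fail-walked)
pos 53 'a': at 7  emit P6@[52:53]
pos 54 'a': at 13  emit P4@[52:54],P6@[53:54]
pos 55 'a': at 13 (fail-walked)  emit P4@[53:55],P6@[54:55]
pos 56 'd': at 0 (fail-walked)
pos 57 'b': at 0
pos 58 'c': at 4
pos 59 'd': at 5  emit P1@[58:59]
pos 60 'a': at 6 (fail-walked)
pos 61 'e': at 1 (fail-walked)
pos 62 'e': at 1 (fail-walked)
pos 63 'e': at 1 (fail-walked)
pos 64 'a': at 6 (fail-walked)
pos 65 'a': at 7  emit P6@[64:65]
pos 66 'e': at 8
pos 67 'c': at 9  emit P5@[66:67]
pos 68 'a': at 10
pos 69 'c': at 11  emit P2@[64:69]

Result: [[7,5],[13,0],[16,0],[19,1],[32,6],[33,4],[33,6],[34,4],[34,6],[35,4],[35,6],[37,5],[38,1],[41,0],[45,1],[47,6],[49,5],[51,2],[53,6],[54,4],[54,6],[55,4],[55,6],[59,1],[65,6],[67,5],[69,2]]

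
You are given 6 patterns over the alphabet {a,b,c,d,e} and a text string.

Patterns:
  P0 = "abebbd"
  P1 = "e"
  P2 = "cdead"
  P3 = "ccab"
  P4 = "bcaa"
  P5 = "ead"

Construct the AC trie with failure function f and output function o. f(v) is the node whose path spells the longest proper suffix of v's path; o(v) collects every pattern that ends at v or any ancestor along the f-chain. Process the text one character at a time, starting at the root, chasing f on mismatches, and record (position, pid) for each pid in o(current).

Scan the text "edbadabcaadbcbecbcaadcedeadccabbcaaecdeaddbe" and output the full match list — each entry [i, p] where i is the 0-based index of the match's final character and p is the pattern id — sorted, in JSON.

Construct AC machine:
Trie (insert patterns):
  0='ε' goto a→1 b→16 c→8 e→7
  1='a' goto b→2
  2='ab' goto e→3
  3='abe' goto b→4
  4='abeb' goto b→5
  5='abebb' goto d→6
  6='abebbd' goto ·  ←P0
  7='e' goto a→20  ←P1
  8='c' goto c→13 d→9
  9='cd' goto e→10
  10='cde' goto a→11
  11='cdea' goto d→12
  12='cdead' goto ·  ←P2
  13='cc' goto a→14
  14='cca' goto b→15
  15='ccab' goto ·  ←P3
  16='b' goto c→17
  17='bc' goto a→18
  18='bca' goto a→19
  19='bcaa' goto ·  ←P4
  20='ea' goto d→21
  21='ead' goto ·  ←P5

Failure links (BFS by depth):
  fail(1) 'a': from fail(0)=0 chase 'a': 0 ⇒ 0;  out=∅∪out(0)=∅
  fail(7) 'e': from fail(0)=0 chase 'e': 0 ⇒ 0;  out={1}∪out(0)={1}
  fail(8) 'c': from fail(0)=0 chase 'c': 0 ⇒ 0;  out=∅∪out(0)=∅
  fail(16) 'b': from fail(0)=0 chase 'b': 0 ⇒ 0;  out=∅∪out(0)=∅
  fail(2) 'ab': from fail(1)=0 chase 'b': 0 ⇒ 16;  out=∅∪out(16)=∅
  fail(9) 'cd': from fail(8)=0 chase 'd': 0 ⇒ 0;  out=∅∪out(0)=∅
  fail(13) 'cc': from fail(8)=0 chase 'c': 0 ⇒ 8;  out=∅∪out(8)=∅
  fail(17) 'bc': from fail(16)=0 chase 'c': 0 ⇒ 8;  out=∅∪out(8)=∅
  fail(20) 'ea': from fail(7)=0 chase 'a': 0 ⇒ 1;  out=∅∪out(1)=∅
  fail(3) 'abe': from fail(2)=16 chase 'e': 16→0 ⇒ 7;  out=∅∪out(7)={1}
  fail(10) 'cde': from fail(9)=0 chase 'e': 0 ⇒ 7;  out=∅∪out(7)={1}
  fail(14) 'cca': from fail(13)=8 chase 'a': 8→0 ⇒ 1;  out=∅∪out(1)=∅
  fail(18) 'bca': from fail(17)=8 chase 'a': 8→0 ⇒ 1;  out=∅∪out(1)=∅
  fail(21) 'ead': from fail(20)=1 chase 'd': 1→0 ⇒ 0;  out={5}∪out(0)={5}
  fail(4) 'abeb': from fail(3)=7 chase 'b': 7→0 ⇒ 16;  out=∅∪out(16)=∅
  fail(11) 'cdea': from fail(10)=7 chase 'a': 7 ⇒ 20;  out=∅∪out(20)=∅
  fail(15) 'ccab': from fail(14)=1 chase 'b': 1 ⇒ 2;  out={3}∪out(2)={3}
  fail(19) 'bcaa': from fail(18)=1 chase 'a': 1→0 ⇒ 1;  out={4}∪out(1)={4}
  fail(5) 'abebb': from fail(4)=16 chase 'b': 16→0 ⇒ 16;  out=∅∪out(16)=∅
  fail(12) 'cdead': from fail(11)=20 chase 'd': 20 ⇒ 21;  out={2}∪out(21)={2,5}
  fail(6) 'abebbd': from fail(5)=16 chase 'd': 16→0 ⇒ 0;  out={0}∪out(0)={0}

Text stream:
i=0 'e': node 0→7  ** P1@[0:0]
i=1 'd': node 7→0 ·f
i=2 'b': node 0→16
i=3 'a': node 16→1 ·f
i=4 'd': node 1→0 ·f
i=5 'a': node 0→1
i=6 'b': node 1→2
i=7 'c': node 2→17 ·f
i=8 'a': node 17→18
i=9 'a': node 18→19  ** P4@[6:9]
i=10 'd': node 19→0 ·f
i=11 'b': node 0→16
i=12 'c': node 16→17
i=13 'b': node 17→16 ·f
i=14 'e': node 16→7 ·f  ** P1@[14:14]
i=15 'c': node 7→8 ·f
i=16 'b': node 8→16 ·f
i=17 'c': node 16→17
i=18 'a': node 17→18
i=19 'a': node 18→19  ** P4@[16:19]
i=20 'd': node 19→0 ·f
i=21 'c': node 0→8
i=22 'e': node 8→7 ·f  ** P1@[22:22]
i=23 'd': node 7→0 ·f
i=24 'e': node 0→7  ** P1@[24:24]
i=25 'a': node 7→20
i=26 'd': node 20→21  ** P5@[24:26]
i=27 'c': node 21→8 ·f
i=28 'c': node 8→13
i=29 'a': node 13→14
i=30 'b': node 14→15  ** P3@[27:30]
i=31 'b': node 15→16 ·f
i=32 'c': node 16→17
i=33 'a': node 17→18
i=34 'a': node 18→19  ** P4@[31:34]
i=35 'e': node 19→7 ·f  ** P1@[35:35]
i=36 'c': node 7→8 ·f
i=37 'd': node 8→9
i=38 'e': node 9→10  ** P1@[38:38]
i=39 'a': node 10→11
i=40 'd': node 11→12  ** P2@[36:40],P5@[38:40]
i=41 'd': node 12→0 ·f
i=42 'b': node 0→16
i=43 'e': node 16→7 ·f  ** P1@[43:43]

Matches: [[0,1],[9,4],[14,1],[19,4],[22,1],[24,1],[26,5],[30,3],[34,4],[35,1],[38,1],[40,2],[40,5],[43,1]]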